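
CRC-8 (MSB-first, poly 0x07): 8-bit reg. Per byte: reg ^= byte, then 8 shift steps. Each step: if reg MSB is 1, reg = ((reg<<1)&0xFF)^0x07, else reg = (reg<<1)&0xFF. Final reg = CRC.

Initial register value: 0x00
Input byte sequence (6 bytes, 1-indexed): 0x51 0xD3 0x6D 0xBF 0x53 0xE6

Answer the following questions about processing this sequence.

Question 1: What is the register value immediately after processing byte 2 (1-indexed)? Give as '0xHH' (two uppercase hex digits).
Answer: 0x2E

Derivation:
After byte 1 (0x51): reg=0xB0
After byte 2 (0xD3): reg=0x2E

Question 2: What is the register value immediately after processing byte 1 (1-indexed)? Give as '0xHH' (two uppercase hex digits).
Answer: 0xB0

Derivation:
After byte 1 (0x51): reg=0xB0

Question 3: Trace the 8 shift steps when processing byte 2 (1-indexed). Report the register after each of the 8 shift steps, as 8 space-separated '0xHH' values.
Answer: 0xC6 0x8B 0x11 0x22 0x44 0x88 0x17 0x2E

Derivation:
After byte 1 (0x51): reg=0xB0
Register before byte 2: 0xB0
After XOR with byte 0xD3: 0x63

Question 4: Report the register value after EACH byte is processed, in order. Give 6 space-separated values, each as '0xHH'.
0xB0 0x2E 0xCE 0x50 0x09 0x83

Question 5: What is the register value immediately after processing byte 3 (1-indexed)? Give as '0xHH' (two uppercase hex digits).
Answer: 0xCE

Derivation:
After byte 1 (0x51): reg=0xB0
After byte 2 (0xD3): reg=0x2E
After byte 3 (0x6D): reg=0xCE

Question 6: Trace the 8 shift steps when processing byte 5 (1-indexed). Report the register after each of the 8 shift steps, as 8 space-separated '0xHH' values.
Answer: 0x06 0x0C 0x18 0x30 0x60 0xC0 0x87 0x09

Derivation:
After byte 1 (0x51): reg=0xB0
After byte 2 (0xD3): reg=0x2E
After byte 3 (0x6D): reg=0xCE
After byte 4 (0xBF): reg=0x50
Register before byte 5: 0x50
After XOR with byte 0x53: 0x03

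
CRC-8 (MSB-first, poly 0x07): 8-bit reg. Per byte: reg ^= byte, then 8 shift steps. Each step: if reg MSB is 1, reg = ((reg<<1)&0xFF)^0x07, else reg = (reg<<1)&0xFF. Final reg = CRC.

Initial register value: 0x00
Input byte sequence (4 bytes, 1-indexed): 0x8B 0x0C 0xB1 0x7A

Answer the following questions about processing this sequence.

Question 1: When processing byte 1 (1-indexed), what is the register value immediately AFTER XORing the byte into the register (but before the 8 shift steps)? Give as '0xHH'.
Register before byte 1: 0x00
Byte 1: 0x8B
0x00 XOR 0x8B = 0x8B

Answer: 0x8B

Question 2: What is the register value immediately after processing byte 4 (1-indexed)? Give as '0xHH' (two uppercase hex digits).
Answer: 0x7A

Derivation:
After byte 1 (0x8B): reg=0xB8
After byte 2 (0x0C): reg=0x05
After byte 3 (0xB1): reg=0x05
After byte 4 (0x7A): reg=0x7A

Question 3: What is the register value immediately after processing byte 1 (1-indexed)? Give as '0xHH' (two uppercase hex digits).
After byte 1 (0x8B): reg=0xB8

Answer: 0xB8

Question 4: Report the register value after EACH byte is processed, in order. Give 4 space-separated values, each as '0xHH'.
0xB8 0x05 0x05 0x7A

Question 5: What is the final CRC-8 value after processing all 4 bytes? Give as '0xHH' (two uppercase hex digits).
Answer: 0x7A

Derivation:
After byte 1 (0x8B): reg=0xB8
After byte 2 (0x0C): reg=0x05
After byte 3 (0xB1): reg=0x05
After byte 4 (0x7A): reg=0x7A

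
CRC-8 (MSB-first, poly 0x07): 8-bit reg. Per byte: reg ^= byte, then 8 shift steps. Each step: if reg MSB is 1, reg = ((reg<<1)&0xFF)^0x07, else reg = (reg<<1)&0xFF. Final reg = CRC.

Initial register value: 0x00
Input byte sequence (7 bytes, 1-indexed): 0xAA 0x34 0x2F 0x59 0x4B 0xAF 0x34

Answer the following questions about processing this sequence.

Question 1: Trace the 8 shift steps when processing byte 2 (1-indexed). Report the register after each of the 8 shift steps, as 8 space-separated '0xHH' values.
After byte 1 (0xAA): reg=0x5F
Register before byte 2: 0x5F
After XOR with byte 0x34: 0x6B

Answer: 0xD6 0xAB 0x51 0xA2 0x43 0x86 0x0B 0x16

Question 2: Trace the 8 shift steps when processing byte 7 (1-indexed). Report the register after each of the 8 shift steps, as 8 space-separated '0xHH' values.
Answer: 0x5D 0xBA 0x73 0xE6 0xCB 0x91 0x25 0x4A

Derivation:
After byte 1 (0xAA): reg=0x5F
After byte 2 (0x34): reg=0x16
After byte 3 (0x2F): reg=0xAF
After byte 4 (0x59): reg=0xCC
After byte 5 (0x4B): reg=0x9C
After byte 6 (0xAF): reg=0x99
Register before byte 7: 0x99
After XOR with byte 0x34: 0xAD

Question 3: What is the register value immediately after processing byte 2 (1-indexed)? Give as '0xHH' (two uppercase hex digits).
After byte 1 (0xAA): reg=0x5F
After byte 2 (0x34): reg=0x16

Answer: 0x16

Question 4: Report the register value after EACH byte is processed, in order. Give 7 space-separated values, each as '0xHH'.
0x5F 0x16 0xAF 0xCC 0x9C 0x99 0x4A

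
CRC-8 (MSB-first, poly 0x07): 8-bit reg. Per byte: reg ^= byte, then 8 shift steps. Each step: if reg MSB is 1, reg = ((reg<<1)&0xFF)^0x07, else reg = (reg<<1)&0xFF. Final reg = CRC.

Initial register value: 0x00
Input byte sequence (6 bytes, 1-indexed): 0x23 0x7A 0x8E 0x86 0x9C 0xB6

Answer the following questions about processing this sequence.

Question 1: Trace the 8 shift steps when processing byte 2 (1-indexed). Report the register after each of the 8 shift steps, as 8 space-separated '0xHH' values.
Answer: 0x21 0x42 0x84 0x0F 0x1E 0x3C 0x78 0xF0

Derivation:
After byte 1 (0x23): reg=0xE9
Register before byte 2: 0xE9
After XOR with byte 0x7A: 0x93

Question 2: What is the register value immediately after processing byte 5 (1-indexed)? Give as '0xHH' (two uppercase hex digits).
Answer: 0x5E

Derivation:
After byte 1 (0x23): reg=0xE9
After byte 2 (0x7A): reg=0xF0
After byte 3 (0x8E): reg=0x7D
After byte 4 (0x86): reg=0xEF
After byte 5 (0x9C): reg=0x5E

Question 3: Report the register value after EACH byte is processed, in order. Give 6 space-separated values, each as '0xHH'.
0xE9 0xF0 0x7D 0xEF 0x5E 0x96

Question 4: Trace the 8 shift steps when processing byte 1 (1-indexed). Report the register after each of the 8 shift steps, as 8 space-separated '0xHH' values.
Answer: 0x46 0x8C 0x1F 0x3E 0x7C 0xF8 0xF7 0xE9

Derivation:
Register before byte 1: 0x00
After XOR with byte 0x23: 0x23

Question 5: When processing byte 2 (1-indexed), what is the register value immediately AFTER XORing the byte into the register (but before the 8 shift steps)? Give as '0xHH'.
Answer: 0x93

Derivation:
Register before byte 2: 0xE9
Byte 2: 0x7A
0xE9 XOR 0x7A = 0x93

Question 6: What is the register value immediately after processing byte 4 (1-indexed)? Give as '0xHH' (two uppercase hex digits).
Answer: 0xEF

Derivation:
After byte 1 (0x23): reg=0xE9
After byte 2 (0x7A): reg=0xF0
After byte 3 (0x8E): reg=0x7D
After byte 4 (0x86): reg=0xEF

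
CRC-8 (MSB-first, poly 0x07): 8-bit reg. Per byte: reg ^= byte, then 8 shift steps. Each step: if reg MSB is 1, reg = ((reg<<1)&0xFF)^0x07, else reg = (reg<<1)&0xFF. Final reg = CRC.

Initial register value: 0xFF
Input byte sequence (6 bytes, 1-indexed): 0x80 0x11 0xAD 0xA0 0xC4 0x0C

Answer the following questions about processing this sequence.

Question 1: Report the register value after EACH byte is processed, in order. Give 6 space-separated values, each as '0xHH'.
0x7A 0x16 0x28 0xB1 0x4C 0xC7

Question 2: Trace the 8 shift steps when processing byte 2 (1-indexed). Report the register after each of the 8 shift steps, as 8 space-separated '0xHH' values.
After byte 1 (0x80): reg=0x7A
Register before byte 2: 0x7A
After XOR with byte 0x11: 0x6B

Answer: 0xD6 0xAB 0x51 0xA2 0x43 0x86 0x0B 0x16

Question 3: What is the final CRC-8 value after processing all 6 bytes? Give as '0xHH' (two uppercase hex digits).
Answer: 0xC7

Derivation:
After byte 1 (0x80): reg=0x7A
After byte 2 (0x11): reg=0x16
After byte 3 (0xAD): reg=0x28
After byte 4 (0xA0): reg=0xB1
After byte 5 (0xC4): reg=0x4C
After byte 6 (0x0C): reg=0xC7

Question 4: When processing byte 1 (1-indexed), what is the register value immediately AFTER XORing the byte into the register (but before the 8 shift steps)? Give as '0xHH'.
Register before byte 1: 0xFF
Byte 1: 0x80
0xFF XOR 0x80 = 0x7F

Answer: 0x7F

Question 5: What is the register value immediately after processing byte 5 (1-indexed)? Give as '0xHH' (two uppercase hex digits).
After byte 1 (0x80): reg=0x7A
After byte 2 (0x11): reg=0x16
After byte 3 (0xAD): reg=0x28
After byte 4 (0xA0): reg=0xB1
After byte 5 (0xC4): reg=0x4C

Answer: 0x4C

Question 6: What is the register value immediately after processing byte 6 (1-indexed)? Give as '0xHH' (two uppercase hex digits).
Answer: 0xC7

Derivation:
After byte 1 (0x80): reg=0x7A
After byte 2 (0x11): reg=0x16
After byte 3 (0xAD): reg=0x28
After byte 4 (0xA0): reg=0xB1
After byte 5 (0xC4): reg=0x4C
After byte 6 (0x0C): reg=0xC7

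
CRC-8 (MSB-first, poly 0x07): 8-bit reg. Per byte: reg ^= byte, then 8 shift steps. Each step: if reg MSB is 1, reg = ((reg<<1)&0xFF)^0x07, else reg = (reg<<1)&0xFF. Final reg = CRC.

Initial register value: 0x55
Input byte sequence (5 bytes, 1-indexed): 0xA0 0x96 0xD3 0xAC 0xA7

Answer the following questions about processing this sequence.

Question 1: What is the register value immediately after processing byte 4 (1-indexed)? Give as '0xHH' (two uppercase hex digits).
After byte 1 (0xA0): reg=0xC5
After byte 2 (0x96): reg=0xBE
After byte 3 (0xD3): reg=0x04
After byte 4 (0xAC): reg=0x51

Answer: 0x51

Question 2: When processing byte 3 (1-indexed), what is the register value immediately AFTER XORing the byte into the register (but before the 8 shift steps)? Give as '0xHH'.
Answer: 0x6D

Derivation:
Register before byte 3: 0xBE
Byte 3: 0xD3
0xBE XOR 0xD3 = 0x6D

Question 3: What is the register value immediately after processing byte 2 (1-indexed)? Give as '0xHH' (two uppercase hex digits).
After byte 1 (0xA0): reg=0xC5
After byte 2 (0x96): reg=0xBE

Answer: 0xBE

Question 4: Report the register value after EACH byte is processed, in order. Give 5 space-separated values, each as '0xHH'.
0xC5 0xBE 0x04 0x51 0xCC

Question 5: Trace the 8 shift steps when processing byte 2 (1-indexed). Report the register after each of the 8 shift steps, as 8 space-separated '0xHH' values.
Answer: 0xA6 0x4B 0x96 0x2B 0x56 0xAC 0x5F 0xBE

Derivation:
After byte 1 (0xA0): reg=0xC5
Register before byte 2: 0xC5
After XOR with byte 0x96: 0x53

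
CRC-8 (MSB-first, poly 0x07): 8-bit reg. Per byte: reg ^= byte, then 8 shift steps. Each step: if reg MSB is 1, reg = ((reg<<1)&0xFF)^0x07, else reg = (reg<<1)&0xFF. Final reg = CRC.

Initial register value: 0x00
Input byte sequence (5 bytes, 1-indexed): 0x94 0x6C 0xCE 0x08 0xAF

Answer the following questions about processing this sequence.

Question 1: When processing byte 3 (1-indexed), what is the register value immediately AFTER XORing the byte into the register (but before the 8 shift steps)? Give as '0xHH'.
Register before byte 3: 0xB6
Byte 3: 0xCE
0xB6 XOR 0xCE = 0x78

Answer: 0x78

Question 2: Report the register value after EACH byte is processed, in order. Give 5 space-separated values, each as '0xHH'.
0xE5 0xB6 0x6F 0x32 0xDA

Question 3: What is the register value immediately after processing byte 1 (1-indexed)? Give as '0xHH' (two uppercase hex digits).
Answer: 0xE5

Derivation:
After byte 1 (0x94): reg=0xE5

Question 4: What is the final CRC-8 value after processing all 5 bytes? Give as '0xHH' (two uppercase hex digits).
After byte 1 (0x94): reg=0xE5
After byte 2 (0x6C): reg=0xB6
After byte 3 (0xCE): reg=0x6F
After byte 4 (0x08): reg=0x32
After byte 5 (0xAF): reg=0xDA

Answer: 0xDA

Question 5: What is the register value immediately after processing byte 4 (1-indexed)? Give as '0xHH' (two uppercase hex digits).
Answer: 0x32

Derivation:
After byte 1 (0x94): reg=0xE5
After byte 2 (0x6C): reg=0xB6
After byte 3 (0xCE): reg=0x6F
After byte 4 (0x08): reg=0x32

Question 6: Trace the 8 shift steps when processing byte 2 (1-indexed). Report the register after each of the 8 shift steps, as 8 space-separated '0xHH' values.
After byte 1 (0x94): reg=0xE5
Register before byte 2: 0xE5
After XOR with byte 0x6C: 0x89

Answer: 0x15 0x2A 0x54 0xA8 0x57 0xAE 0x5B 0xB6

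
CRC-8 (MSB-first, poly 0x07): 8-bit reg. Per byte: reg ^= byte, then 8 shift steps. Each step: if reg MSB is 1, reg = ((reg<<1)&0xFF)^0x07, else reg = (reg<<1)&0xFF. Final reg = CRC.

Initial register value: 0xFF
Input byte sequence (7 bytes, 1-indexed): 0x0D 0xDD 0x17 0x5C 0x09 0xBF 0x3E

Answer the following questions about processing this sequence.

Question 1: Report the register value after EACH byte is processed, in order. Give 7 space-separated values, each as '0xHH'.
0xD0 0x23 0x8C 0x3E 0x85 0xA6 0xC1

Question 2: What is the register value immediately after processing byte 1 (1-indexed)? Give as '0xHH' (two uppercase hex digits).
Answer: 0xD0

Derivation:
After byte 1 (0x0D): reg=0xD0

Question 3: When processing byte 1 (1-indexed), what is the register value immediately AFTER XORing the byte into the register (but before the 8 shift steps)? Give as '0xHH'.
Register before byte 1: 0xFF
Byte 1: 0x0D
0xFF XOR 0x0D = 0xF2

Answer: 0xF2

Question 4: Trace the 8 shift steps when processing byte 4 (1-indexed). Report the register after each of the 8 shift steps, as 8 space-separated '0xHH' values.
Answer: 0xA7 0x49 0x92 0x23 0x46 0x8C 0x1F 0x3E

Derivation:
After byte 1 (0x0D): reg=0xD0
After byte 2 (0xDD): reg=0x23
After byte 3 (0x17): reg=0x8C
Register before byte 4: 0x8C
After XOR with byte 0x5C: 0xD0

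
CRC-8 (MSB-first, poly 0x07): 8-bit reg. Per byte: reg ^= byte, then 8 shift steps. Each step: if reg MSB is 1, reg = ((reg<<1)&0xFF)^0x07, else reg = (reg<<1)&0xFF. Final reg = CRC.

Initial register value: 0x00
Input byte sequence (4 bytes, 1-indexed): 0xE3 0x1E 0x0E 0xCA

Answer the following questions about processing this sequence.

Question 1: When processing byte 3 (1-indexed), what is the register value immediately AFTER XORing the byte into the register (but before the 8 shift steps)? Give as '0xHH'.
Answer: 0x28

Derivation:
Register before byte 3: 0x26
Byte 3: 0x0E
0x26 XOR 0x0E = 0x28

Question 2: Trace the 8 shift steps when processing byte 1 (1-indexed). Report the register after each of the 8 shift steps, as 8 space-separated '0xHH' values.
Answer: 0xC1 0x85 0x0D 0x1A 0x34 0x68 0xD0 0xA7

Derivation:
Register before byte 1: 0x00
After XOR with byte 0xE3: 0xE3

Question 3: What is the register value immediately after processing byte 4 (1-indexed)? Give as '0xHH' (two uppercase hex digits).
Answer: 0x7E

Derivation:
After byte 1 (0xE3): reg=0xA7
After byte 2 (0x1E): reg=0x26
After byte 3 (0x0E): reg=0xD8
After byte 4 (0xCA): reg=0x7E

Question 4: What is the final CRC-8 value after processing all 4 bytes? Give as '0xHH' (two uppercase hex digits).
Answer: 0x7E

Derivation:
After byte 1 (0xE3): reg=0xA7
After byte 2 (0x1E): reg=0x26
After byte 3 (0x0E): reg=0xD8
After byte 4 (0xCA): reg=0x7E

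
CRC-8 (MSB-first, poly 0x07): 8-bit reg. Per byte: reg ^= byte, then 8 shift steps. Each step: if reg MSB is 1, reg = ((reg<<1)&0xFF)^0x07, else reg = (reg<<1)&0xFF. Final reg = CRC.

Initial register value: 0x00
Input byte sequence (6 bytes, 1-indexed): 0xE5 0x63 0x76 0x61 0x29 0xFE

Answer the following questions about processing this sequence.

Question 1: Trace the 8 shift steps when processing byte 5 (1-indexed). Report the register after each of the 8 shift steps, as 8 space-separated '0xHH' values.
Answer: 0x09 0x12 0x24 0x48 0x90 0x27 0x4E 0x9C

Derivation:
After byte 1 (0xE5): reg=0xB5
After byte 2 (0x63): reg=0x2C
After byte 3 (0x76): reg=0x81
After byte 4 (0x61): reg=0xAE
Register before byte 5: 0xAE
After XOR with byte 0x29: 0x87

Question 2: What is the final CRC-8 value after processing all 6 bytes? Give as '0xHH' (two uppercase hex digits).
After byte 1 (0xE5): reg=0xB5
After byte 2 (0x63): reg=0x2C
After byte 3 (0x76): reg=0x81
After byte 4 (0x61): reg=0xAE
After byte 5 (0x29): reg=0x9C
After byte 6 (0xFE): reg=0x29

Answer: 0x29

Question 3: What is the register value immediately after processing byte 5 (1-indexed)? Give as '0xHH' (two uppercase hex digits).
After byte 1 (0xE5): reg=0xB5
After byte 2 (0x63): reg=0x2C
After byte 3 (0x76): reg=0x81
After byte 4 (0x61): reg=0xAE
After byte 5 (0x29): reg=0x9C

Answer: 0x9C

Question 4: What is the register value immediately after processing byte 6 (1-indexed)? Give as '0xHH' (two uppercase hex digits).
After byte 1 (0xE5): reg=0xB5
After byte 2 (0x63): reg=0x2C
After byte 3 (0x76): reg=0x81
After byte 4 (0x61): reg=0xAE
After byte 5 (0x29): reg=0x9C
After byte 6 (0xFE): reg=0x29

Answer: 0x29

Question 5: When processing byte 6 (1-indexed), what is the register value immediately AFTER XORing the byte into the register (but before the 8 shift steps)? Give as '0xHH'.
Answer: 0x62

Derivation:
Register before byte 6: 0x9C
Byte 6: 0xFE
0x9C XOR 0xFE = 0x62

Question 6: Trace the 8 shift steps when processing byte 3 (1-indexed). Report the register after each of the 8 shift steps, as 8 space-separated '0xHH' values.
After byte 1 (0xE5): reg=0xB5
After byte 2 (0x63): reg=0x2C
Register before byte 3: 0x2C
After XOR with byte 0x76: 0x5A

Answer: 0xB4 0x6F 0xDE 0xBB 0x71 0xE2 0xC3 0x81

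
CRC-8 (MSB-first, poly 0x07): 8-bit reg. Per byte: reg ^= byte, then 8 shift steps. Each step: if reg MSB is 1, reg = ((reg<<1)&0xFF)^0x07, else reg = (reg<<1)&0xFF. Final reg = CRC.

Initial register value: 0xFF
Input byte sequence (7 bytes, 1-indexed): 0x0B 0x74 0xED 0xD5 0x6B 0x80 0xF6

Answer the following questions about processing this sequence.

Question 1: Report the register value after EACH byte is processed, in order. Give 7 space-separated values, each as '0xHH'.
0xC2 0x0B 0xBC 0x18 0x5E 0x14 0xA0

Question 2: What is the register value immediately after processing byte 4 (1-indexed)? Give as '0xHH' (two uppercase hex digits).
After byte 1 (0x0B): reg=0xC2
After byte 2 (0x74): reg=0x0B
After byte 3 (0xED): reg=0xBC
After byte 4 (0xD5): reg=0x18

Answer: 0x18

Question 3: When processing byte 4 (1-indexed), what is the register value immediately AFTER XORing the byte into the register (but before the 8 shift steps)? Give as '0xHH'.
Answer: 0x69

Derivation:
Register before byte 4: 0xBC
Byte 4: 0xD5
0xBC XOR 0xD5 = 0x69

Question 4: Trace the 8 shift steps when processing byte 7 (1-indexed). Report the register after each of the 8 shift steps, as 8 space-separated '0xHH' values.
After byte 1 (0x0B): reg=0xC2
After byte 2 (0x74): reg=0x0B
After byte 3 (0xED): reg=0xBC
After byte 4 (0xD5): reg=0x18
After byte 5 (0x6B): reg=0x5E
After byte 6 (0x80): reg=0x14
Register before byte 7: 0x14
After XOR with byte 0xF6: 0xE2

Answer: 0xC3 0x81 0x05 0x0A 0x14 0x28 0x50 0xA0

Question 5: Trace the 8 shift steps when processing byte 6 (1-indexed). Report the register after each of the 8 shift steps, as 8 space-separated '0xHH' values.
After byte 1 (0x0B): reg=0xC2
After byte 2 (0x74): reg=0x0B
After byte 3 (0xED): reg=0xBC
After byte 4 (0xD5): reg=0x18
After byte 5 (0x6B): reg=0x5E
Register before byte 6: 0x5E
After XOR with byte 0x80: 0xDE

Answer: 0xBB 0x71 0xE2 0xC3 0x81 0x05 0x0A 0x14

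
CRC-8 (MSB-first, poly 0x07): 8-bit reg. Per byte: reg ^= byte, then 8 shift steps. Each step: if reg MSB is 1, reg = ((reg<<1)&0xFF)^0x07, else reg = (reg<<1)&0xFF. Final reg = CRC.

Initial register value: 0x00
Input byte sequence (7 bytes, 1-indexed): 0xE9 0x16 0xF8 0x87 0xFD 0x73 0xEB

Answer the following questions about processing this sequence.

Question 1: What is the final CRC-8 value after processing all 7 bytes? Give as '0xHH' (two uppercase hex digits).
Answer: 0x8F

Derivation:
After byte 1 (0xE9): reg=0x91
After byte 2 (0x16): reg=0x9C
After byte 3 (0xF8): reg=0x3B
After byte 4 (0x87): reg=0x3D
After byte 5 (0xFD): reg=0x4E
After byte 6 (0x73): reg=0xB3
After byte 7 (0xEB): reg=0x8F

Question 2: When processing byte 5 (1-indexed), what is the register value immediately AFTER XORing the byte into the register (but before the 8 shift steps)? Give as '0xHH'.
Register before byte 5: 0x3D
Byte 5: 0xFD
0x3D XOR 0xFD = 0xC0

Answer: 0xC0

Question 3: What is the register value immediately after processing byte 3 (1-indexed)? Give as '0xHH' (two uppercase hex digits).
Answer: 0x3B

Derivation:
After byte 1 (0xE9): reg=0x91
After byte 2 (0x16): reg=0x9C
After byte 3 (0xF8): reg=0x3B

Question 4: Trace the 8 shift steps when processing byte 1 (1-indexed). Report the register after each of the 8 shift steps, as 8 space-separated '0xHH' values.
Answer: 0xD5 0xAD 0x5D 0xBA 0x73 0xE6 0xCB 0x91

Derivation:
Register before byte 1: 0x00
After XOR with byte 0xE9: 0xE9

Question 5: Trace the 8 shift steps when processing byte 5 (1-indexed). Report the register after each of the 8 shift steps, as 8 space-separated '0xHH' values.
After byte 1 (0xE9): reg=0x91
After byte 2 (0x16): reg=0x9C
After byte 3 (0xF8): reg=0x3B
After byte 4 (0x87): reg=0x3D
Register before byte 5: 0x3D
After XOR with byte 0xFD: 0xC0

Answer: 0x87 0x09 0x12 0x24 0x48 0x90 0x27 0x4E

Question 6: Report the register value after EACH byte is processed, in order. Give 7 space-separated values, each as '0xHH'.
0x91 0x9C 0x3B 0x3D 0x4E 0xB3 0x8F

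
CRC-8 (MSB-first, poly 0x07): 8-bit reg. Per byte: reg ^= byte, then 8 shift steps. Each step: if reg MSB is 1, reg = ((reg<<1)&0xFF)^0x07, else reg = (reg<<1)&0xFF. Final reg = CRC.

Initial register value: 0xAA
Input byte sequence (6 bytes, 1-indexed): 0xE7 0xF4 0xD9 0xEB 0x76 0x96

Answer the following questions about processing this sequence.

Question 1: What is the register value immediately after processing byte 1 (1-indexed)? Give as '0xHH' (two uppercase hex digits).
Answer: 0xE4

Derivation:
After byte 1 (0xE7): reg=0xE4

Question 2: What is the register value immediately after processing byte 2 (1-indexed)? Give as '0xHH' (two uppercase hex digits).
Answer: 0x70

Derivation:
After byte 1 (0xE7): reg=0xE4
After byte 2 (0xF4): reg=0x70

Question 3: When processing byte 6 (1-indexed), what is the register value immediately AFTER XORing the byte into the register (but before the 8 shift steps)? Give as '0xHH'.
Register before byte 6: 0xE3
Byte 6: 0x96
0xE3 XOR 0x96 = 0x75

Answer: 0x75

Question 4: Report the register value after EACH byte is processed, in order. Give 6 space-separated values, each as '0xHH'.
0xE4 0x70 0x56 0x3A 0xE3 0x4C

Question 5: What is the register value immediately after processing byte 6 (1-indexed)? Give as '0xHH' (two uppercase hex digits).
Answer: 0x4C

Derivation:
After byte 1 (0xE7): reg=0xE4
After byte 2 (0xF4): reg=0x70
After byte 3 (0xD9): reg=0x56
After byte 4 (0xEB): reg=0x3A
After byte 5 (0x76): reg=0xE3
After byte 6 (0x96): reg=0x4C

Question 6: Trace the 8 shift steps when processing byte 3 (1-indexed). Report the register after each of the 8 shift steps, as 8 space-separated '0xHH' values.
Answer: 0x55 0xAA 0x53 0xA6 0x4B 0x96 0x2B 0x56

Derivation:
After byte 1 (0xE7): reg=0xE4
After byte 2 (0xF4): reg=0x70
Register before byte 3: 0x70
After XOR with byte 0xD9: 0xA9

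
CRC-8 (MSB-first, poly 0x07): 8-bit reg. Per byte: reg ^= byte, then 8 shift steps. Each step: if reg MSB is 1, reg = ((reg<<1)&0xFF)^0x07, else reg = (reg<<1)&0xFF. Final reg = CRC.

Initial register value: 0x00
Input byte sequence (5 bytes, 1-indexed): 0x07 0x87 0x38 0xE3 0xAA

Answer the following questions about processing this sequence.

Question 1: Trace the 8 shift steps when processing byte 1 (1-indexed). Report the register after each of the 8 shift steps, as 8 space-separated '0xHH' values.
Register before byte 1: 0x00
After XOR with byte 0x07: 0x07

Answer: 0x0E 0x1C 0x38 0x70 0xE0 0xC7 0x89 0x15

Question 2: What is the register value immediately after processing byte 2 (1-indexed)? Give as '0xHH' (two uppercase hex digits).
Answer: 0xF7

Derivation:
After byte 1 (0x07): reg=0x15
After byte 2 (0x87): reg=0xF7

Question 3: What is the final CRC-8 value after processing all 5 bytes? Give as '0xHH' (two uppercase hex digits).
After byte 1 (0x07): reg=0x15
After byte 2 (0x87): reg=0xF7
After byte 3 (0x38): reg=0x63
After byte 4 (0xE3): reg=0x89
After byte 5 (0xAA): reg=0xE9

Answer: 0xE9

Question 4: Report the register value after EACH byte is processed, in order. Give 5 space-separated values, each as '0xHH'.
0x15 0xF7 0x63 0x89 0xE9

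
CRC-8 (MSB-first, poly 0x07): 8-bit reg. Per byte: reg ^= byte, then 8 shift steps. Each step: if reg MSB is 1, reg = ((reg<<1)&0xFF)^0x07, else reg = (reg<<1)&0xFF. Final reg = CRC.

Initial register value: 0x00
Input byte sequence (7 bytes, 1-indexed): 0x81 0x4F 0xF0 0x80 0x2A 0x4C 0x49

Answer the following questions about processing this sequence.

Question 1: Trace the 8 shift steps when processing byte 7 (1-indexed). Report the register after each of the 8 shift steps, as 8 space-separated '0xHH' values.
After byte 1 (0x81): reg=0x8E
After byte 2 (0x4F): reg=0x49
After byte 3 (0xF0): reg=0x26
After byte 4 (0x80): reg=0x7B
After byte 5 (0x2A): reg=0xB0
After byte 6 (0x4C): reg=0xFA
Register before byte 7: 0xFA
After XOR with byte 0x49: 0xB3

Answer: 0x61 0xC2 0x83 0x01 0x02 0x04 0x08 0x10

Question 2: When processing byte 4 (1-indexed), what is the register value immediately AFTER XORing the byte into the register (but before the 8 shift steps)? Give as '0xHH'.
Register before byte 4: 0x26
Byte 4: 0x80
0x26 XOR 0x80 = 0xA6

Answer: 0xA6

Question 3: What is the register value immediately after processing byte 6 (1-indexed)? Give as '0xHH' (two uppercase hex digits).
After byte 1 (0x81): reg=0x8E
After byte 2 (0x4F): reg=0x49
After byte 3 (0xF0): reg=0x26
After byte 4 (0x80): reg=0x7B
After byte 5 (0x2A): reg=0xB0
After byte 6 (0x4C): reg=0xFA

Answer: 0xFA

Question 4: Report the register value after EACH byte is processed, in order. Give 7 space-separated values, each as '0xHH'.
0x8E 0x49 0x26 0x7B 0xB0 0xFA 0x10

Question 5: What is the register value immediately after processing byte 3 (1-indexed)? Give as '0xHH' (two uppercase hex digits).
Answer: 0x26

Derivation:
After byte 1 (0x81): reg=0x8E
After byte 2 (0x4F): reg=0x49
After byte 3 (0xF0): reg=0x26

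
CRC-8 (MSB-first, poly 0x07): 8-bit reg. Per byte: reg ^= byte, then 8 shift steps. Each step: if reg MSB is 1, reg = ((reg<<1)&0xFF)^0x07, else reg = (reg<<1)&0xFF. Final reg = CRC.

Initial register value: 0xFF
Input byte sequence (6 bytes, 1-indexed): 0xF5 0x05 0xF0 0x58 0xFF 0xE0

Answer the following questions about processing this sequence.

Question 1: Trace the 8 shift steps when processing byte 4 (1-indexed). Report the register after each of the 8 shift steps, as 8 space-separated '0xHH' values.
Answer: 0x80 0x07 0x0E 0x1C 0x38 0x70 0xE0 0xC7

Derivation:
After byte 1 (0xF5): reg=0x36
After byte 2 (0x05): reg=0x99
After byte 3 (0xF0): reg=0x18
Register before byte 4: 0x18
After XOR with byte 0x58: 0x40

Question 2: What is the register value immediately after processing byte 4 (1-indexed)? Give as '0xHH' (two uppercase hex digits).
After byte 1 (0xF5): reg=0x36
After byte 2 (0x05): reg=0x99
After byte 3 (0xF0): reg=0x18
After byte 4 (0x58): reg=0xC7

Answer: 0xC7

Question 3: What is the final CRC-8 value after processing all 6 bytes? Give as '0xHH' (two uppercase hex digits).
After byte 1 (0xF5): reg=0x36
After byte 2 (0x05): reg=0x99
After byte 3 (0xF0): reg=0x18
After byte 4 (0x58): reg=0xC7
After byte 5 (0xFF): reg=0xA8
After byte 6 (0xE0): reg=0xFF

Answer: 0xFF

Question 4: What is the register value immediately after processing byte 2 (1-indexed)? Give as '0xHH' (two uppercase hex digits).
After byte 1 (0xF5): reg=0x36
After byte 2 (0x05): reg=0x99

Answer: 0x99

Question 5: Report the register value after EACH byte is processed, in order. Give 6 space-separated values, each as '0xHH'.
0x36 0x99 0x18 0xC7 0xA8 0xFF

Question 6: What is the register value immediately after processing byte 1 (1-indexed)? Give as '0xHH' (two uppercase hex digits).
Answer: 0x36

Derivation:
After byte 1 (0xF5): reg=0x36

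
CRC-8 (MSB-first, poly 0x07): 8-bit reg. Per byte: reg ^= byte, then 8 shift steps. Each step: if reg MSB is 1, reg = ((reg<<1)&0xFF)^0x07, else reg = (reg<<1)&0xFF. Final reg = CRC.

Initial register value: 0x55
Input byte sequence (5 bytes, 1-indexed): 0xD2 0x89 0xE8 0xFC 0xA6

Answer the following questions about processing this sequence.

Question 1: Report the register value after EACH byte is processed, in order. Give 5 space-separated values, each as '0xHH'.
0x9C 0x6B 0x80 0x73 0x25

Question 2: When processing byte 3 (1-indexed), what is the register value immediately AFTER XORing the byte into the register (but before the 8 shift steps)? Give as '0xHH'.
Answer: 0x83

Derivation:
Register before byte 3: 0x6B
Byte 3: 0xE8
0x6B XOR 0xE8 = 0x83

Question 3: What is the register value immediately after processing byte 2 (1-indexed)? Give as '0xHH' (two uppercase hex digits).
Answer: 0x6B

Derivation:
After byte 1 (0xD2): reg=0x9C
After byte 2 (0x89): reg=0x6B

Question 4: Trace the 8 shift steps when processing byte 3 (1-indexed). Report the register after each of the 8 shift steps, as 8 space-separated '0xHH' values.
After byte 1 (0xD2): reg=0x9C
After byte 2 (0x89): reg=0x6B
Register before byte 3: 0x6B
After XOR with byte 0xE8: 0x83

Answer: 0x01 0x02 0x04 0x08 0x10 0x20 0x40 0x80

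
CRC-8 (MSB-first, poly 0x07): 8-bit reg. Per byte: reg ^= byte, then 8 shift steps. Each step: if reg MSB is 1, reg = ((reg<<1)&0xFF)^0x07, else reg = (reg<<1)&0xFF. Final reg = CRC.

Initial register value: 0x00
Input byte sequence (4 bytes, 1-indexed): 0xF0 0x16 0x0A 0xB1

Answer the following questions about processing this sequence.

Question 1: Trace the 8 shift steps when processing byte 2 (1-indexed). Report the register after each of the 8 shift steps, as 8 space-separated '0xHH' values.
After byte 1 (0xF0): reg=0xDE
Register before byte 2: 0xDE
After XOR with byte 0x16: 0xC8

Answer: 0x97 0x29 0x52 0xA4 0x4F 0x9E 0x3B 0x76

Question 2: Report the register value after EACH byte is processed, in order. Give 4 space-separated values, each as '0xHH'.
0xDE 0x76 0x73 0x40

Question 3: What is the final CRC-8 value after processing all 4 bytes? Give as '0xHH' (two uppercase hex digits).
After byte 1 (0xF0): reg=0xDE
After byte 2 (0x16): reg=0x76
After byte 3 (0x0A): reg=0x73
After byte 4 (0xB1): reg=0x40

Answer: 0x40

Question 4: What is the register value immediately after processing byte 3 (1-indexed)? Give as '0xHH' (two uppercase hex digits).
Answer: 0x73

Derivation:
After byte 1 (0xF0): reg=0xDE
After byte 2 (0x16): reg=0x76
After byte 3 (0x0A): reg=0x73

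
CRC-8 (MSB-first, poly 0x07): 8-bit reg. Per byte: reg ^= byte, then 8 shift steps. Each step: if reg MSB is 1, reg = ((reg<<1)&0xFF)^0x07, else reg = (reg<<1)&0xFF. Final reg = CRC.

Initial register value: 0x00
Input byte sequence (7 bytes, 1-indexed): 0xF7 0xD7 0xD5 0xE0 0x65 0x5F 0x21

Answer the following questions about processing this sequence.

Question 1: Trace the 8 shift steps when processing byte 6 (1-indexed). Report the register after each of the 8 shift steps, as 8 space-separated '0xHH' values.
After byte 1 (0xF7): reg=0xCB
After byte 2 (0xD7): reg=0x54
After byte 3 (0xD5): reg=0x8E
After byte 4 (0xE0): reg=0x0D
After byte 5 (0x65): reg=0x1F
Register before byte 6: 0x1F
After XOR with byte 0x5F: 0x40

Answer: 0x80 0x07 0x0E 0x1C 0x38 0x70 0xE0 0xC7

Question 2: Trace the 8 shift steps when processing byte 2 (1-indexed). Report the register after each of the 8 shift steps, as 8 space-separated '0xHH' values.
Answer: 0x38 0x70 0xE0 0xC7 0x89 0x15 0x2A 0x54

Derivation:
After byte 1 (0xF7): reg=0xCB
Register before byte 2: 0xCB
After XOR with byte 0xD7: 0x1C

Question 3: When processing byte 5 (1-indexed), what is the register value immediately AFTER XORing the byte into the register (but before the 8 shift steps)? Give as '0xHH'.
Answer: 0x68

Derivation:
Register before byte 5: 0x0D
Byte 5: 0x65
0x0D XOR 0x65 = 0x68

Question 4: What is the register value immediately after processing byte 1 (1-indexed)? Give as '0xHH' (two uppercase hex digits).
Answer: 0xCB

Derivation:
After byte 1 (0xF7): reg=0xCB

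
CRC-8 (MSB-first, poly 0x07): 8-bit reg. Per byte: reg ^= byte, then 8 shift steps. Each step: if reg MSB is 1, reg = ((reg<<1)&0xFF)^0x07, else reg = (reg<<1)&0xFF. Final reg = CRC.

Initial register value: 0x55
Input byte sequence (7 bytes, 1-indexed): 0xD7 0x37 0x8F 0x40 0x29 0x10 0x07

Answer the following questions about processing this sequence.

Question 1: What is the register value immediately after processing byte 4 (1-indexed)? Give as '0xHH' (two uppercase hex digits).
After byte 1 (0xD7): reg=0x87
After byte 2 (0x37): reg=0x19
After byte 3 (0x8F): reg=0xEB
After byte 4 (0x40): reg=0x58

Answer: 0x58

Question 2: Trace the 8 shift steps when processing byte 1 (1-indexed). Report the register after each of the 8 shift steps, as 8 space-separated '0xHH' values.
Register before byte 1: 0x55
After XOR with byte 0xD7: 0x82

Answer: 0x03 0x06 0x0C 0x18 0x30 0x60 0xC0 0x87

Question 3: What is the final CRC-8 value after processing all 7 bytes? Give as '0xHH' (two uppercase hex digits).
After byte 1 (0xD7): reg=0x87
After byte 2 (0x37): reg=0x19
After byte 3 (0x8F): reg=0xEB
After byte 4 (0x40): reg=0x58
After byte 5 (0x29): reg=0x50
After byte 6 (0x10): reg=0xC7
After byte 7 (0x07): reg=0x4E

Answer: 0x4E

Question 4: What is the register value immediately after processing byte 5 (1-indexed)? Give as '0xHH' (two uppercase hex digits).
After byte 1 (0xD7): reg=0x87
After byte 2 (0x37): reg=0x19
After byte 3 (0x8F): reg=0xEB
After byte 4 (0x40): reg=0x58
After byte 5 (0x29): reg=0x50

Answer: 0x50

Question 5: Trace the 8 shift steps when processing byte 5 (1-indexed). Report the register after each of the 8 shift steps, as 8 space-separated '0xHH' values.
Answer: 0xE2 0xC3 0x81 0x05 0x0A 0x14 0x28 0x50

Derivation:
After byte 1 (0xD7): reg=0x87
After byte 2 (0x37): reg=0x19
After byte 3 (0x8F): reg=0xEB
After byte 4 (0x40): reg=0x58
Register before byte 5: 0x58
After XOR with byte 0x29: 0x71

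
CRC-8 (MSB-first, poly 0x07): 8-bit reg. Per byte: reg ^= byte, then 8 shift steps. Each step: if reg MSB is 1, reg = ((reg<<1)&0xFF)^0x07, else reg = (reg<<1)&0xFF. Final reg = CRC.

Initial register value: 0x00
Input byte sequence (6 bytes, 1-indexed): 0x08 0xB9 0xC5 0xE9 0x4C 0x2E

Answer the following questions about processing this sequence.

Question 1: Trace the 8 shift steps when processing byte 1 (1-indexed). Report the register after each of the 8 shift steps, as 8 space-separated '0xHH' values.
Answer: 0x10 0x20 0x40 0x80 0x07 0x0E 0x1C 0x38

Derivation:
Register before byte 1: 0x00
After XOR with byte 0x08: 0x08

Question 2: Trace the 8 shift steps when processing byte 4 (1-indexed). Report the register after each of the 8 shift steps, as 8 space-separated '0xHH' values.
After byte 1 (0x08): reg=0x38
After byte 2 (0xB9): reg=0x8E
After byte 3 (0xC5): reg=0xF6
Register before byte 4: 0xF6
After XOR with byte 0xE9: 0x1F

Answer: 0x3E 0x7C 0xF8 0xF7 0xE9 0xD5 0xAD 0x5D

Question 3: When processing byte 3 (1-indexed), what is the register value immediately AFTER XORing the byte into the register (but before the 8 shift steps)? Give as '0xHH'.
Answer: 0x4B

Derivation:
Register before byte 3: 0x8E
Byte 3: 0xC5
0x8E XOR 0xC5 = 0x4B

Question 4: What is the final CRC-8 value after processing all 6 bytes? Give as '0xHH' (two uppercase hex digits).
Answer: 0x88

Derivation:
After byte 1 (0x08): reg=0x38
After byte 2 (0xB9): reg=0x8E
After byte 3 (0xC5): reg=0xF6
After byte 4 (0xE9): reg=0x5D
After byte 5 (0x4C): reg=0x77
After byte 6 (0x2E): reg=0x88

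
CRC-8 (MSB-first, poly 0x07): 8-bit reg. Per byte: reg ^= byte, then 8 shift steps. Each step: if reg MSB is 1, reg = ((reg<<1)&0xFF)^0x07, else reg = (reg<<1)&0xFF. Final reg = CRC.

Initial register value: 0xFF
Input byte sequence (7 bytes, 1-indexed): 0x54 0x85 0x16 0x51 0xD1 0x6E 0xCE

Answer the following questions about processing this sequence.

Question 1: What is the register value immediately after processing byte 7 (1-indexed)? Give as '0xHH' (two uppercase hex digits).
After byte 1 (0x54): reg=0x58
After byte 2 (0x85): reg=0x1D
After byte 3 (0x16): reg=0x31
After byte 4 (0x51): reg=0x27
After byte 5 (0xD1): reg=0xCC
After byte 6 (0x6E): reg=0x67
After byte 7 (0xCE): reg=0x56

Answer: 0x56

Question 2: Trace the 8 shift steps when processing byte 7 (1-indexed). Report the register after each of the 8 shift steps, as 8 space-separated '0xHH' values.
Answer: 0x55 0xAA 0x53 0xA6 0x4B 0x96 0x2B 0x56

Derivation:
After byte 1 (0x54): reg=0x58
After byte 2 (0x85): reg=0x1D
After byte 3 (0x16): reg=0x31
After byte 4 (0x51): reg=0x27
After byte 5 (0xD1): reg=0xCC
After byte 6 (0x6E): reg=0x67
Register before byte 7: 0x67
After XOR with byte 0xCE: 0xA9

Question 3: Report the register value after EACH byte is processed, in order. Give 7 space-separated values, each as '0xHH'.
0x58 0x1D 0x31 0x27 0xCC 0x67 0x56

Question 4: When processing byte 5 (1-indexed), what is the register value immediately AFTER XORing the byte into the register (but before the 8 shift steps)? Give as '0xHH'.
Answer: 0xF6

Derivation:
Register before byte 5: 0x27
Byte 5: 0xD1
0x27 XOR 0xD1 = 0xF6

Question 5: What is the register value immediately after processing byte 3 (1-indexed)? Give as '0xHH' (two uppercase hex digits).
After byte 1 (0x54): reg=0x58
After byte 2 (0x85): reg=0x1D
After byte 3 (0x16): reg=0x31

Answer: 0x31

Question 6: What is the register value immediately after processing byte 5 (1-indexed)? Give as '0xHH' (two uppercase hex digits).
After byte 1 (0x54): reg=0x58
After byte 2 (0x85): reg=0x1D
After byte 3 (0x16): reg=0x31
After byte 4 (0x51): reg=0x27
After byte 5 (0xD1): reg=0xCC

Answer: 0xCC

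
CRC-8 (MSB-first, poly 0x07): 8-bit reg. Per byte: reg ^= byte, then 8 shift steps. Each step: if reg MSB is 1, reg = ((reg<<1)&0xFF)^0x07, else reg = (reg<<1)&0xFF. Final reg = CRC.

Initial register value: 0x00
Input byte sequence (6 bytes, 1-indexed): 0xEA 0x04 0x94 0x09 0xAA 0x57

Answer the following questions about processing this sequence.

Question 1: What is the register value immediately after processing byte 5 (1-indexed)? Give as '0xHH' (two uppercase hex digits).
Answer: 0x5E

Derivation:
After byte 1 (0xEA): reg=0x98
After byte 2 (0x04): reg=0xDD
After byte 3 (0x94): reg=0xF8
After byte 4 (0x09): reg=0xD9
After byte 5 (0xAA): reg=0x5E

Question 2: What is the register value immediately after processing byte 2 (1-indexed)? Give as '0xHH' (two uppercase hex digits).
After byte 1 (0xEA): reg=0x98
After byte 2 (0x04): reg=0xDD

Answer: 0xDD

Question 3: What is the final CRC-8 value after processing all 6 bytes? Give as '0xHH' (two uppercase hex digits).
Answer: 0x3F

Derivation:
After byte 1 (0xEA): reg=0x98
After byte 2 (0x04): reg=0xDD
After byte 3 (0x94): reg=0xF8
After byte 4 (0x09): reg=0xD9
After byte 5 (0xAA): reg=0x5E
After byte 6 (0x57): reg=0x3F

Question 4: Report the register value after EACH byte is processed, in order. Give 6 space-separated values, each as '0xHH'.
0x98 0xDD 0xF8 0xD9 0x5E 0x3F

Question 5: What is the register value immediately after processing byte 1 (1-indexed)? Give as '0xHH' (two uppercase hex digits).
Answer: 0x98

Derivation:
After byte 1 (0xEA): reg=0x98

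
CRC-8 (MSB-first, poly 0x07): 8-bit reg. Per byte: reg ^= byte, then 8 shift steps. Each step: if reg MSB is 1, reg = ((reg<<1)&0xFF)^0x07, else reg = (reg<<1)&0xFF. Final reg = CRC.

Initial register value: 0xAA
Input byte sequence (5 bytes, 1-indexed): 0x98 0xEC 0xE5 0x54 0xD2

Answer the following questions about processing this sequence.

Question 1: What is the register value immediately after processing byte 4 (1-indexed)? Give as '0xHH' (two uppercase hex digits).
Answer: 0x18

Derivation:
After byte 1 (0x98): reg=0x9E
After byte 2 (0xEC): reg=0x59
After byte 3 (0xE5): reg=0x3D
After byte 4 (0x54): reg=0x18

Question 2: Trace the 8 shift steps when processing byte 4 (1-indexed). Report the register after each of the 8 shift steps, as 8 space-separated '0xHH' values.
Answer: 0xD2 0xA3 0x41 0x82 0x03 0x06 0x0C 0x18

Derivation:
After byte 1 (0x98): reg=0x9E
After byte 2 (0xEC): reg=0x59
After byte 3 (0xE5): reg=0x3D
Register before byte 4: 0x3D
After XOR with byte 0x54: 0x69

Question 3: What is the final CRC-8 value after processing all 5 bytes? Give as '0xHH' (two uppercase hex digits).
Answer: 0x78

Derivation:
After byte 1 (0x98): reg=0x9E
After byte 2 (0xEC): reg=0x59
After byte 3 (0xE5): reg=0x3D
After byte 4 (0x54): reg=0x18
After byte 5 (0xD2): reg=0x78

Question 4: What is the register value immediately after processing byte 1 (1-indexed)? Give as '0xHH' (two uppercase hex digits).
After byte 1 (0x98): reg=0x9E

Answer: 0x9E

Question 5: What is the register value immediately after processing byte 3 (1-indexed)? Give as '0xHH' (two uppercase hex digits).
Answer: 0x3D

Derivation:
After byte 1 (0x98): reg=0x9E
After byte 2 (0xEC): reg=0x59
After byte 3 (0xE5): reg=0x3D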